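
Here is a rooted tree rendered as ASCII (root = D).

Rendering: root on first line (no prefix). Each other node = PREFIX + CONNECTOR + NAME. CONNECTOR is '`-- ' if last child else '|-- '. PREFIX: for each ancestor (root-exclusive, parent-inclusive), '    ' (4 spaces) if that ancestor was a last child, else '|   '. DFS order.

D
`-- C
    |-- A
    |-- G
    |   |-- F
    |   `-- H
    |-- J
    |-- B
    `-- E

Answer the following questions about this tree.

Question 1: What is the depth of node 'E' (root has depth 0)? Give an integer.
Path from root to E: D -> C -> E
Depth = number of edges = 2

Answer: 2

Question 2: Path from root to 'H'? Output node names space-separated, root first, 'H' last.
Walk down from root: D -> C -> G -> H

Answer: D C G H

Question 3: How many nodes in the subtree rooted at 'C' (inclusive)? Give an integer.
Subtree rooted at C contains: A, B, C, E, F, G, H, J
Count = 8

Answer: 8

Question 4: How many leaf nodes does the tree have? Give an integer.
Answer: 6

Derivation:
Leaves (nodes with no children): A, B, E, F, H, J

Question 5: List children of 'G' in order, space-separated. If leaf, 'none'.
Answer: F H

Derivation:
Node G's children (from adjacency): F, H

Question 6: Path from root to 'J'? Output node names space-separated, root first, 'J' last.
Walk down from root: D -> C -> J

Answer: D C J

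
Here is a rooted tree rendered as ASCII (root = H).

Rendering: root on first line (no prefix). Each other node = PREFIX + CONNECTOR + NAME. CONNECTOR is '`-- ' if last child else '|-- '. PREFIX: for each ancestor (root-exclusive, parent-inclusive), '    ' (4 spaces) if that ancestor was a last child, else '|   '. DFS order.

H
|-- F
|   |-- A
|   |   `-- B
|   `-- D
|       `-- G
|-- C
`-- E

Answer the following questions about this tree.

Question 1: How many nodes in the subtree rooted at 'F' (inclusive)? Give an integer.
Answer: 5

Derivation:
Subtree rooted at F contains: A, B, D, F, G
Count = 5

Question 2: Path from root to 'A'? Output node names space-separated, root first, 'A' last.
Answer: H F A

Derivation:
Walk down from root: H -> F -> A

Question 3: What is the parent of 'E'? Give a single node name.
Answer: H

Derivation:
Scan adjacency: E appears as child of H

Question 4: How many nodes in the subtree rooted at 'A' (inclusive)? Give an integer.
Answer: 2

Derivation:
Subtree rooted at A contains: A, B
Count = 2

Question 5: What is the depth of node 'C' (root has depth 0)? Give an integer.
Answer: 1

Derivation:
Path from root to C: H -> C
Depth = number of edges = 1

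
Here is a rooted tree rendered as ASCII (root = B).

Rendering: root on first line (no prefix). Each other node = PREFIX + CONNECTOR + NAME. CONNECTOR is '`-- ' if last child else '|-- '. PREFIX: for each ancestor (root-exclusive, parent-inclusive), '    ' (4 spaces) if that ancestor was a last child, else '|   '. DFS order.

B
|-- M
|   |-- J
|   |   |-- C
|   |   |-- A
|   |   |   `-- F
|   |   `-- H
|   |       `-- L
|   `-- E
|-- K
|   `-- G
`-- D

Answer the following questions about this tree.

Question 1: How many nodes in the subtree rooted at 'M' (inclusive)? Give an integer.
Answer: 8

Derivation:
Subtree rooted at M contains: A, C, E, F, H, J, L, M
Count = 8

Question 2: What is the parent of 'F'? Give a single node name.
Scan adjacency: F appears as child of A

Answer: A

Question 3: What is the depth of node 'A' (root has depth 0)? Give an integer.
Answer: 3

Derivation:
Path from root to A: B -> M -> J -> A
Depth = number of edges = 3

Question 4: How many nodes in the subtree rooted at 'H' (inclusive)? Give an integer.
Subtree rooted at H contains: H, L
Count = 2

Answer: 2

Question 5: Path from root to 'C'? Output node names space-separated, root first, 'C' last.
Answer: B M J C

Derivation:
Walk down from root: B -> M -> J -> C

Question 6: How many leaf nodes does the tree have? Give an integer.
Answer: 6

Derivation:
Leaves (nodes with no children): C, D, E, F, G, L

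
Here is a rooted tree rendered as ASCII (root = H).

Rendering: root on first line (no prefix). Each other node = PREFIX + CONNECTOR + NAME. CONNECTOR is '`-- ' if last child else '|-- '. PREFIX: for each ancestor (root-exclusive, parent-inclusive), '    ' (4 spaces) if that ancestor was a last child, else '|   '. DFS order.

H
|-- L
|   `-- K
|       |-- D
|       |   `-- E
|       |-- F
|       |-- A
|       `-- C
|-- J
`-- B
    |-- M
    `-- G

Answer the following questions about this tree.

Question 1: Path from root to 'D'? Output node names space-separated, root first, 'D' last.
Walk down from root: H -> L -> K -> D

Answer: H L K D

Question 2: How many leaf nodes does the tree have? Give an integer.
Answer: 7

Derivation:
Leaves (nodes with no children): A, C, E, F, G, J, M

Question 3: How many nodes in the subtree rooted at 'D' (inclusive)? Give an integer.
Subtree rooted at D contains: D, E
Count = 2

Answer: 2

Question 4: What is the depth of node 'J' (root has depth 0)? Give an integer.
Answer: 1

Derivation:
Path from root to J: H -> J
Depth = number of edges = 1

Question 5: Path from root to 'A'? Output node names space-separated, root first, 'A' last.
Answer: H L K A

Derivation:
Walk down from root: H -> L -> K -> A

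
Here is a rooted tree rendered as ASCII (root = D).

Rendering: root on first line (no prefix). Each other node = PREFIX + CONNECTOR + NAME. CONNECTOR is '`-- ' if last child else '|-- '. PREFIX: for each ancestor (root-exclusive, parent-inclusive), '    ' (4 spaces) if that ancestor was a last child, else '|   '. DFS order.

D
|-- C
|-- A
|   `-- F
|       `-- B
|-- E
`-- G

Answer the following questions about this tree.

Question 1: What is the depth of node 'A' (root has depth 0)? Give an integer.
Answer: 1

Derivation:
Path from root to A: D -> A
Depth = number of edges = 1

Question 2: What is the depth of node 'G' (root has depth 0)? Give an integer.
Path from root to G: D -> G
Depth = number of edges = 1

Answer: 1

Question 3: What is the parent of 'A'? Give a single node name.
Scan adjacency: A appears as child of D

Answer: D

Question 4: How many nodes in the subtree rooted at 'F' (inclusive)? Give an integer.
Answer: 2

Derivation:
Subtree rooted at F contains: B, F
Count = 2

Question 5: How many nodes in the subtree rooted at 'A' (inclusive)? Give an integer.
Answer: 3

Derivation:
Subtree rooted at A contains: A, B, F
Count = 3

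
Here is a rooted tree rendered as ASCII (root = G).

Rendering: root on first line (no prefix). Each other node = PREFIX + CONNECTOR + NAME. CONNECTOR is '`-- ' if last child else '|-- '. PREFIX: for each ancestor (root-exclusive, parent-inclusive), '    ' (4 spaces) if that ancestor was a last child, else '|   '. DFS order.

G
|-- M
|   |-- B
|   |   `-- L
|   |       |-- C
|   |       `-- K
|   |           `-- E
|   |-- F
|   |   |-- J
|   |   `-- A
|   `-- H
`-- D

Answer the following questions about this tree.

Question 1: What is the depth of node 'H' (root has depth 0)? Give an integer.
Path from root to H: G -> M -> H
Depth = number of edges = 2

Answer: 2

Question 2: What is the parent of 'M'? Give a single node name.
Answer: G

Derivation:
Scan adjacency: M appears as child of G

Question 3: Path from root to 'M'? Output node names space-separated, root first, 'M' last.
Answer: G M

Derivation:
Walk down from root: G -> M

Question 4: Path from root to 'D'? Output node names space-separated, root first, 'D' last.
Answer: G D

Derivation:
Walk down from root: G -> D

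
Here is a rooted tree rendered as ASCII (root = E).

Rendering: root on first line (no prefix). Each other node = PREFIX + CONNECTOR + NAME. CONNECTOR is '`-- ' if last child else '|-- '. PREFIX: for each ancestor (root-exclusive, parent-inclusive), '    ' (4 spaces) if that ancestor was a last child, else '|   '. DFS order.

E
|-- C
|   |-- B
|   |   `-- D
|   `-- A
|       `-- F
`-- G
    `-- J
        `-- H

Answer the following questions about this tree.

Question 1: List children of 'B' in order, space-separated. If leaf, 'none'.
Answer: D

Derivation:
Node B's children (from adjacency): D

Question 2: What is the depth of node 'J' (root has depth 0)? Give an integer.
Answer: 2

Derivation:
Path from root to J: E -> G -> J
Depth = number of edges = 2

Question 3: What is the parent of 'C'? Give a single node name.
Scan adjacency: C appears as child of E

Answer: E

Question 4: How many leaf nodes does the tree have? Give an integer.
Answer: 3

Derivation:
Leaves (nodes with no children): D, F, H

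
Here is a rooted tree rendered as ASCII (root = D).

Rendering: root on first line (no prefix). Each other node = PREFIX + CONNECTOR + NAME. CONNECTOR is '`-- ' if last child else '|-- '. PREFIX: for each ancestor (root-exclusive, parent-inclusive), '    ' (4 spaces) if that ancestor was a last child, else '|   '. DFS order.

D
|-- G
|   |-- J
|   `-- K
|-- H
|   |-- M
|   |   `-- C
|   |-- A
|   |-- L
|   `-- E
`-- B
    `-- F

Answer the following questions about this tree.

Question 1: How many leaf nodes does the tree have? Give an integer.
Leaves (nodes with no children): A, C, E, F, J, K, L

Answer: 7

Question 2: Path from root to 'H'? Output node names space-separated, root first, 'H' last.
Answer: D H

Derivation:
Walk down from root: D -> H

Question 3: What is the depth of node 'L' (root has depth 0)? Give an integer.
Path from root to L: D -> H -> L
Depth = number of edges = 2

Answer: 2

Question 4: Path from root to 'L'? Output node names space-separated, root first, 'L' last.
Walk down from root: D -> H -> L

Answer: D H L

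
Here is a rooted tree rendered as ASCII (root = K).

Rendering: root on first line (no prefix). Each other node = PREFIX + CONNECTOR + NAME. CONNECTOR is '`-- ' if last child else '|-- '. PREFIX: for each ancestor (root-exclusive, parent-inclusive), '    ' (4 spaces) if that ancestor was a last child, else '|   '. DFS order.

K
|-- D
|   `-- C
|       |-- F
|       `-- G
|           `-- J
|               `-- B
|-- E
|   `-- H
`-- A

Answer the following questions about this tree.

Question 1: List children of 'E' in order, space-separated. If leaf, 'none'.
Node E's children (from adjacency): H

Answer: H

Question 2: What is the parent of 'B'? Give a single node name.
Scan adjacency: B appears as child of J

Answer: J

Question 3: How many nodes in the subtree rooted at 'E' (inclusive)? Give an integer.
Subtree rooted at E contains: E, H
Count = 2

Answer: 2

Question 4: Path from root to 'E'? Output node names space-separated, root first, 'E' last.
Walk down from root: K -> E

Answer: K E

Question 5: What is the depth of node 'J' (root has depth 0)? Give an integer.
Answer: 4

Derivation:
Path from root to J: K -> D -> C -> G -> J
Depth = number of edges = 4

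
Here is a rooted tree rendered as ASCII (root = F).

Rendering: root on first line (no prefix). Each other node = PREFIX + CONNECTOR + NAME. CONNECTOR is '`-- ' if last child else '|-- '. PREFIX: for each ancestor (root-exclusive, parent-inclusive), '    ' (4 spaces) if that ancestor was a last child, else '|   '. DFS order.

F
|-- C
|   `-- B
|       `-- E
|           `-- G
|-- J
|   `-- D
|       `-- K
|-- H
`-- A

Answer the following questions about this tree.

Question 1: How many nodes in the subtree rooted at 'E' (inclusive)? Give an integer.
Subtree rooted at E contains: E, G
Count = 2

Answer: 2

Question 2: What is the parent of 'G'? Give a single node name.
Scan adjacency: G appears as child of E

Answer: E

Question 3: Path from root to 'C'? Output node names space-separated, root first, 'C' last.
Walk down from root: F -> C

Answer: F C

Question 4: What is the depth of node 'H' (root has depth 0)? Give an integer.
Path from root to H: F -> H
Depth = number of edges = 1

Answer: 1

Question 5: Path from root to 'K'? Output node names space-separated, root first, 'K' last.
Answer: F J D K

Derivation:
Walk down from root: F -> J -> D -> K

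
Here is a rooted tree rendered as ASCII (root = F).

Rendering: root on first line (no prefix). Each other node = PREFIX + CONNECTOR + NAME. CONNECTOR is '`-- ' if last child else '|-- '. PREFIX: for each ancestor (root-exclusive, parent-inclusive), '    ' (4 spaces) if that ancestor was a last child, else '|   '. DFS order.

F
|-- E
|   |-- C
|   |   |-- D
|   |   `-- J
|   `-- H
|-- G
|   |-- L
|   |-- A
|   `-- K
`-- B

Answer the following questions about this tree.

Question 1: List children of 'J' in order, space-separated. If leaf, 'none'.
Answer: none

Derivation:
Node J's children (from adjacency): (leaf)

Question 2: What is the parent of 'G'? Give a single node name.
Answer: F

Derivation:
Scan adjacency: G appears as child of F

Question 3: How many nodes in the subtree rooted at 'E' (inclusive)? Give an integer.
Answer: 5

Derivation:
Subtree rooted at E contains: C, D, E, H, J
Count = 5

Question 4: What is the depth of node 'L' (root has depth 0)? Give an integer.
Path from root to L: F -> G -> L
Depth = number of edges = 2

Answer: 2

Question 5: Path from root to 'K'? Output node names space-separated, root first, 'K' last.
Answer: F G K

Derivation:
Walk down from root: F -> G -> K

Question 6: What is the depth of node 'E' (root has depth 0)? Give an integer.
Answer: 1

Derivation:
Path from root to E: F -> E
Depth = number of edges = 1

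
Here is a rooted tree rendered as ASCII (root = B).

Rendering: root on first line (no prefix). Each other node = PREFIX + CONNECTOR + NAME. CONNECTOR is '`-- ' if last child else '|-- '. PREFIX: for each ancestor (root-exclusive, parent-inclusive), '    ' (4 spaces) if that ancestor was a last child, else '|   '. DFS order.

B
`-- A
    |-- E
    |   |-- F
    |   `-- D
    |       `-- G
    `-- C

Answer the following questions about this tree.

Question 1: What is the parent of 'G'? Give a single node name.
Answer: D

Derivation:
Scan adjacency: G appears as child of D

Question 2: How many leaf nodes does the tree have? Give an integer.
Leaves (nodes with no children): C, F, G

Answer: 3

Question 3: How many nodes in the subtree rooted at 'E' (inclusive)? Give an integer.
Answer: 4

Derivation:
Subtree rooted at E contains: D, E, F, G
Count = 4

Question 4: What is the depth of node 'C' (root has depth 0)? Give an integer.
Path from root to C: B -> A -> C
Depth = number of edges = 2

Answer: 2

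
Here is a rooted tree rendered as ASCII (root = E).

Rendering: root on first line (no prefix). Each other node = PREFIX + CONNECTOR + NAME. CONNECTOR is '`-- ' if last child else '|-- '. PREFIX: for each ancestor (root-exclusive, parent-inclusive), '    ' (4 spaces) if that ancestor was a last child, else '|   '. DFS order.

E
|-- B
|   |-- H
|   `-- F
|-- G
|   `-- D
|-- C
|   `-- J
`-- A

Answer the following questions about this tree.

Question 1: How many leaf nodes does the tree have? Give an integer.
Leaves (nodes with no children): A, D, F, H, J

Answer: 5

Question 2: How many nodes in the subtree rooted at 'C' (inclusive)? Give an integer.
Subtree rooted at C contains: C, J
Count = 2

Answer: 2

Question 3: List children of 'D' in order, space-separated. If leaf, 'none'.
Node D's children (from adjacency): (leaf)

Answer: none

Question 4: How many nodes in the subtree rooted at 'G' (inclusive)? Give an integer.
Answer: 2

Derivation:
Subtree rooted at G contains: D, G
Count = 2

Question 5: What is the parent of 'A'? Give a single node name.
Answer: E

Derivation:
Scan adjacency: A appears as child of E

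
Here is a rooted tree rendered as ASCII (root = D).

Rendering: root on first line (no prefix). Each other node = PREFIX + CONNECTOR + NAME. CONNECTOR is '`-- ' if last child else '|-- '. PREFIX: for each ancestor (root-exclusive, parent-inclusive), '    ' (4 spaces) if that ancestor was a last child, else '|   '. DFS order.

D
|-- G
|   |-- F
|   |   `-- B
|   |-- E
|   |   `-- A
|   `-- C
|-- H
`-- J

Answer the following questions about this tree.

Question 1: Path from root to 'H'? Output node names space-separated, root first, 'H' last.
Walk down from root: D -> H

Answer: D H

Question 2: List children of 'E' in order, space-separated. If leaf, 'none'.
Node E's children (from adjacency): A

Answer: A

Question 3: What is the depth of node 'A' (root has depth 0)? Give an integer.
Answer: 3

Derivation:
Path from root to A: D -> G -> E -> A
Depth = number of edges = 3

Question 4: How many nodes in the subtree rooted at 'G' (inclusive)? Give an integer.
Answer: 6

Derivation:
Subtree rooted at G contains: A, B, C, E, F, G
Count = 6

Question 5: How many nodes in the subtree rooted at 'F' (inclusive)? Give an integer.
Subtree rooted at F contains: B, F
Count = 2

Answer: 2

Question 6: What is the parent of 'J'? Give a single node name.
Answer: D

Derivation:
Scan adjacency: J appears as child of D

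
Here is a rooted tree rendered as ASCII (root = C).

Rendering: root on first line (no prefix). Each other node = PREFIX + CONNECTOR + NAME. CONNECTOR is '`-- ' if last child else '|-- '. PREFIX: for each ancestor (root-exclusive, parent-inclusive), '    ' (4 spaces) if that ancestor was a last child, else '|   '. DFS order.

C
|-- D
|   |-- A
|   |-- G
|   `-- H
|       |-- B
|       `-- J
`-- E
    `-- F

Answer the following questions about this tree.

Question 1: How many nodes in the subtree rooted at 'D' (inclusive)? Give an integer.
Subtree rooted at D contains: A, B, D, G, H, J
Count = 6

Answer: 6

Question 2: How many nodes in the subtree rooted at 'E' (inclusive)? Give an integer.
Subtree rooted at E contains: E, F
Count = 2

Answer: 2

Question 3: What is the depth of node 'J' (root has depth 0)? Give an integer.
Path from root to J: C -> D -> H -> J
Depth = number of edges = 3

Answer: 3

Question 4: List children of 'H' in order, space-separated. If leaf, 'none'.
Answer: B J

Derivation:
Node H's children (from adjacency): B, J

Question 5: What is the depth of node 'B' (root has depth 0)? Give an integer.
Answer: 3

Derivation:
Path from root to B: C -> D -> H -> B
Depth = number of edges = 3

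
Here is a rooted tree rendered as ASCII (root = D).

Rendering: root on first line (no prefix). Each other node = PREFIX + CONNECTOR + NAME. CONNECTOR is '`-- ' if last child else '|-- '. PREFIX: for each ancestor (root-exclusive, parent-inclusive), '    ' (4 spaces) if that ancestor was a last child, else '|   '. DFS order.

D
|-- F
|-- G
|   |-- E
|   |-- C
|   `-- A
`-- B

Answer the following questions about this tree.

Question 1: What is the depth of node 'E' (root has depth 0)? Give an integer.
Answer: 2

Derivation:
Path from root to E: D -> G -> E
Depth = number of edges = 2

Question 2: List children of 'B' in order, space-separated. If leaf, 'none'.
Answer: none

Derivation:
Node B's children (from adjacency): (leaf)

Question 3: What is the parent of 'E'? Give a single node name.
Scan adjacency: E appears as child of G

Answer: G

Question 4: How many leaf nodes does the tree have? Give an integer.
Answer: 5

Derivation:
Leaves (nodes with no children): A, B, C, E, F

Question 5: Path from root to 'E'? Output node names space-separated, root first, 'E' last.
Walk down from root: D -> G -> E

Answer: D G E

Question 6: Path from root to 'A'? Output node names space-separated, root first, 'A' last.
Answer: D G A

Derivation:
Walk down from root: D -> G -> A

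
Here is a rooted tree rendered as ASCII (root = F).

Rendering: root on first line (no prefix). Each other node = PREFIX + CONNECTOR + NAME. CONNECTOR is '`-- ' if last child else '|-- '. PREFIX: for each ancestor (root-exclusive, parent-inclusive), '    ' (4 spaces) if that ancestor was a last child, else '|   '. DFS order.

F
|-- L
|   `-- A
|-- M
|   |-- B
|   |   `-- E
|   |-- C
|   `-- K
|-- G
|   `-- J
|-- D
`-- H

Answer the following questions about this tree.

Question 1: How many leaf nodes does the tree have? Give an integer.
Answer: 7

Derivation:
Leaves (nodes with no children): A, C, D, E, H, J, K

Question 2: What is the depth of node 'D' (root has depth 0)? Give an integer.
Path from root to D: F -> D
Depth = number of edges = 1

Answer: 1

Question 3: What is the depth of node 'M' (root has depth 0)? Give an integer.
Answer: 1

Derivation:
Path from root to M: F -> M
Depth = number of edges = 1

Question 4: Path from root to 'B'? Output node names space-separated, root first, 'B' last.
Answer: F M B

Derivation:
Walk down from root: F -> M -> B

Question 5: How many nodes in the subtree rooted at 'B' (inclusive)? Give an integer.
Answer: 2

Derivation:
Subtree rooted at B contains: B, E
Count = 2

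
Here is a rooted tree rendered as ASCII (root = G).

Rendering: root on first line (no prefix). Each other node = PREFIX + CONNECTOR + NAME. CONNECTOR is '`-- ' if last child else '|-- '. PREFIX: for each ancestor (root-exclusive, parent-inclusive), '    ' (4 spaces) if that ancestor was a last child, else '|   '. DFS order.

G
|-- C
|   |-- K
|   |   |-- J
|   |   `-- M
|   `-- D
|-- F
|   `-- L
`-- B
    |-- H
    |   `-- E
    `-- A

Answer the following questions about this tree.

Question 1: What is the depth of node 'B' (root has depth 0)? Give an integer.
Path from root to B: G -> B
Depth = number of edges = 1

Answer: 1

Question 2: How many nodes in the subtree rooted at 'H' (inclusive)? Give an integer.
Subtree rooted at H contains: E, H
Count = 2

Answer: 2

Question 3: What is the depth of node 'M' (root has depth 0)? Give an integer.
Path from root to M: G -> C -> K -> M
Depth = number of edges = 3

Answer: 3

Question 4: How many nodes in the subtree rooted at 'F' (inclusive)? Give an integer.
Subtree rooted at F contains: F, L
Count = 2

Answer: 2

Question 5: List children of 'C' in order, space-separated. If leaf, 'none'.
Answer: K D

Derivation:
Node C's children (from adjacency): K, D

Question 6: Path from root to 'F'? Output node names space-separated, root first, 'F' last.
Walk down from root: G -> F

Answer: G F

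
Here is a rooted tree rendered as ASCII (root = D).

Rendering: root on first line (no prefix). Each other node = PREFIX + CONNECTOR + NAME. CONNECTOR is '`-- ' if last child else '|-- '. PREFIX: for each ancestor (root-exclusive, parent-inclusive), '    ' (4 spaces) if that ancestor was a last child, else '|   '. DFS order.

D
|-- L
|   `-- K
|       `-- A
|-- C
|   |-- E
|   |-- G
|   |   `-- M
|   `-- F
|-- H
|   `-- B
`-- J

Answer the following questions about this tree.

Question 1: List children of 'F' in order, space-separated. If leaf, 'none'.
Node F's children (from adjacency): (leaf)

Answer: none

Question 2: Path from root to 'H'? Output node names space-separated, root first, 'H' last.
Walk down from root: D -> H

Answer: D H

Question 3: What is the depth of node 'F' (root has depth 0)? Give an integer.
Path from root to F: D -> C -> F
Depth = number of edges = 2

Answer: 2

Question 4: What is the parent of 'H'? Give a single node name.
Answer: D

Derivation:
Scan adjacency: H appears as child of D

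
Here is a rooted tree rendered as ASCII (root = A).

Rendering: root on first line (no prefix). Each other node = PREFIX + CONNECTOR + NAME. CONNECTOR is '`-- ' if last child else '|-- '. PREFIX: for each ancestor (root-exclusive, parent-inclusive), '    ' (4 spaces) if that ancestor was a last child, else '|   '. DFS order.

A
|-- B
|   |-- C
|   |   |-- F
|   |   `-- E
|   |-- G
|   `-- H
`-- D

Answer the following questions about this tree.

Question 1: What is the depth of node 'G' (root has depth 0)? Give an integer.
Answer: 2

Derivation:
Path from root to G: A -> B -> G
Depth = number of edges = 2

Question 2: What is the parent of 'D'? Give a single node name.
Answer: A

Derivation:
Scan adjacency: D appears as child of A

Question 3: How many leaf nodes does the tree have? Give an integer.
Answer: 5

Derivation:
Leaves (nodes with no children): D, E, F, G, H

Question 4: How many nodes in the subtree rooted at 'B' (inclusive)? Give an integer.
Answer: 6

Derivation:
Subtree rooted at B contains: B, C, E, F, G, H
Count = 6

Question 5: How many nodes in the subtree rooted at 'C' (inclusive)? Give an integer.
Answer: 3

Derivation:
Subtree rooted at C contains: C, E, F
Count = 3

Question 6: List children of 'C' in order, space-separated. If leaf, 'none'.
Answer: F E

Derivation:
Node C's children (from adjacency): F, E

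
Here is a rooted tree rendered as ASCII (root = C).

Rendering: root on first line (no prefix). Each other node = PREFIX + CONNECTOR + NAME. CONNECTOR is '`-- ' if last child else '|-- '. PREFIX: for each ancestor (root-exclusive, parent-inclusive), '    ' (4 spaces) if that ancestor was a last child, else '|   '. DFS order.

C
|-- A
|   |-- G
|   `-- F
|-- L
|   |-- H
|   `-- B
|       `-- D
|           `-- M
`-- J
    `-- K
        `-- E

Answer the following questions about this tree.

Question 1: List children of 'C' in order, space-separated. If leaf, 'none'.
Answer: A L J

Derivation:
Node C's children (from adjacency): A, L, J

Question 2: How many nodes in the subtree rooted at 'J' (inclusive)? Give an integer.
Answer: 3

Derivation:
Subtree rooted at J contains: E, J, K
Count = 3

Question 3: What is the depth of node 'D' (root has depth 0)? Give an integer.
Answer: 3

Derivation:
Path from root to D: C -> L -> B -> D
Depth = number of edges = 3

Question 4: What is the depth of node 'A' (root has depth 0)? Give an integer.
Answer: 1

Derivation:
Path from root to A: C -> A
Depth = number of edges = 1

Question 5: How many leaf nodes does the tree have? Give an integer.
Answer: 5

Derivation:
Leaves (nodes with no children): E, F, G, H, M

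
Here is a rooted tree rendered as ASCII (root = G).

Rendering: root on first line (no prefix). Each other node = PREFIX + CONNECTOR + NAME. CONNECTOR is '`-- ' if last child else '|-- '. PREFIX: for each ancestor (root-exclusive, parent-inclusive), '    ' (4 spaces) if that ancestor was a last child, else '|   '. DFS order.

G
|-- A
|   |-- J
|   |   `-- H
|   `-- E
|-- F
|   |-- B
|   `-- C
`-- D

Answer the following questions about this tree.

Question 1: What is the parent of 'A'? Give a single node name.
Scan adjacency: A appears as child of G

Answer: G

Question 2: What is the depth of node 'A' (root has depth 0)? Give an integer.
Answer: 1

Derivation:
Path from root to A: G -> A
Depth = number of edges = 1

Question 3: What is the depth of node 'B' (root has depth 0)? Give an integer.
Path from root to B: G -> F -> B
Depth = number of edges = 2

Answer: 2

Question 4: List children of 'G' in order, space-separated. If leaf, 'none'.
Answer: A F D

Derivation:
Node G's children (from adjacency): A, F, D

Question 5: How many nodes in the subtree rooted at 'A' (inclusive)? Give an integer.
Subtree rooted at A contains: A, E, H, J
Count = 4

Answer: 4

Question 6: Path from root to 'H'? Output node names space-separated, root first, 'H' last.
Walk down from root: G -> A -> J -> H

Answer: G A J H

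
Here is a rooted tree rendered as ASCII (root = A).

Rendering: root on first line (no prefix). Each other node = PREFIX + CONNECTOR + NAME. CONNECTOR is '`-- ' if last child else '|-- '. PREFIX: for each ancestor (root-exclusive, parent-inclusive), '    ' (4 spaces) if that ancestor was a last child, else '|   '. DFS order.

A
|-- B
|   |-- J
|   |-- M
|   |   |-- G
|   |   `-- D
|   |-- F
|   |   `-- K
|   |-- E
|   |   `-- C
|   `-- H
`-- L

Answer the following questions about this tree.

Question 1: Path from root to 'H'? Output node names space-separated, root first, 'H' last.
Answer: A B H

Derivation:
Walk down from root: A -> B -> H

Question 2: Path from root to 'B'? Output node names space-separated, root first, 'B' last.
Walk down from root: A -> B

Answer: A B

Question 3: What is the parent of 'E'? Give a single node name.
Answer: B

Derivation:
Scan adjacency: E appears as child of B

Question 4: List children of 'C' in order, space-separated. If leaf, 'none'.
Node C's children (from adjacency): (leaf)

Answer: none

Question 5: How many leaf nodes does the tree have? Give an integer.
Leaves (nodes with no children): C, D, G, H, J, K, L

Answer: 7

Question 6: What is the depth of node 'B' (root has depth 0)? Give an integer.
Path from root to B: A -> B
Depth = number of edges = 1

Answer: 1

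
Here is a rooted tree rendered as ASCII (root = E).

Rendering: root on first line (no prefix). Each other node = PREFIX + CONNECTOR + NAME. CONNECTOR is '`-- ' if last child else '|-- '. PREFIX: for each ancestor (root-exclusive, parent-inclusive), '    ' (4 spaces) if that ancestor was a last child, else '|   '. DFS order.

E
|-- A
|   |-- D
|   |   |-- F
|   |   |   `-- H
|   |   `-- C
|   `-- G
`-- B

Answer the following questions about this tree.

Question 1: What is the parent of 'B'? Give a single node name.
Answer: E

Derivation:
Scan adjacency: B appears as child of E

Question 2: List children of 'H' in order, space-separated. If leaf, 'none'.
Node H's children (from adjacency): (leaf)

Answer: none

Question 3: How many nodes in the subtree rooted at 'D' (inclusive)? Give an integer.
Subtree rooted at D contains: C, D, F, H
Count = 4

Answer: 4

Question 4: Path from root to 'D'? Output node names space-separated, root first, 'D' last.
Walk down from root: E -> A -> D

Answer: E A D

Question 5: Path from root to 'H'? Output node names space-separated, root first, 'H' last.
Walk down from root: E -> A -> D -> F -> H

Answer: E A D F H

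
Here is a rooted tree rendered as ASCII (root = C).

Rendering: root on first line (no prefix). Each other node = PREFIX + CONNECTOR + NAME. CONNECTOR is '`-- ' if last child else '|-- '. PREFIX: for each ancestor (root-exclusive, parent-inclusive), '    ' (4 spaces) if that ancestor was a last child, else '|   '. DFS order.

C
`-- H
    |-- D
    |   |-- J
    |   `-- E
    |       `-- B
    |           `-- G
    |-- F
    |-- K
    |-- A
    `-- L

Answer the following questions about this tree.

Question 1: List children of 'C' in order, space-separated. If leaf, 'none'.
Answer: H

Derivation:
Node C's children (from adjacency): H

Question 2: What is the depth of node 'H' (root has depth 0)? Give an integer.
Answer: 1

Derivation:
Path from root to H: C -> H
Depth = number of edges = 1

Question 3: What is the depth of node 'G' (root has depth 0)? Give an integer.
Path from root to G: C -> H -> D -> E -> B -> G
Depth = number of edges = 5

Answer: 5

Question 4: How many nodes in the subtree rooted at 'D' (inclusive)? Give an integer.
Subtree rooted at D contains: B, D, E, G, J
Count = 5

Answer: 5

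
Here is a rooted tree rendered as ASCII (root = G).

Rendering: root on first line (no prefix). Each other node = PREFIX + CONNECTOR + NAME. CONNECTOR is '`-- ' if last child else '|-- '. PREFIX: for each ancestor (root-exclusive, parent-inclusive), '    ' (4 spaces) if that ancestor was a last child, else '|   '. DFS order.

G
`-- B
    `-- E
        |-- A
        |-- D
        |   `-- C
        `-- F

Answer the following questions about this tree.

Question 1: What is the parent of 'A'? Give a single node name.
Scan adjacency: A appears as child of E

Answer: E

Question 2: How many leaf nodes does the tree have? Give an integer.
Leaves (nodes with no children): A, C, F

Answer: 3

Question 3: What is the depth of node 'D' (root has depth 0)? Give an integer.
Path from root to D: G -> B -> E -> D
Depth = number of edges = 3

Answer: 3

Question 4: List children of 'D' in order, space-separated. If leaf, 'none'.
Node D's children (from adjacency): C

Answer: C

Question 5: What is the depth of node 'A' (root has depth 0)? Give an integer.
Path from root to A: G -> B -> E -> A
Depth = number of edges = 3

Answer: 3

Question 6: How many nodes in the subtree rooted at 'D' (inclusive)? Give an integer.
Answer: 2

Derivation:
Subtree rooted at D contains: C, D
Count = 2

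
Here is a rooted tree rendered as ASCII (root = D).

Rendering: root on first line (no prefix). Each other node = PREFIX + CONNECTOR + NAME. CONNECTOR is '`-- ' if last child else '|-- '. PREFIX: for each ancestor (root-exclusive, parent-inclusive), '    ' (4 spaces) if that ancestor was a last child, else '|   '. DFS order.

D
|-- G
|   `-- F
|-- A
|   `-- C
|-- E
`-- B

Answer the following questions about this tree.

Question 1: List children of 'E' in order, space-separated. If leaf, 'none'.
Answer: none

Derivation:
Node E's children (from adjacency): (leaf)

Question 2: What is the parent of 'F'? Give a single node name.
Answer: G

Derivation:
Scan adjacency: F appears as child of G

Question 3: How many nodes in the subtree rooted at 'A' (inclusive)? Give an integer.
Subtree rooted at A contains: A, C
Count = 2

Answer: 2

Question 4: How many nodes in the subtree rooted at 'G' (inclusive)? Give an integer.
Answer: 2

Derivation:
Subtree rooted at G contains: F, G
Count = 2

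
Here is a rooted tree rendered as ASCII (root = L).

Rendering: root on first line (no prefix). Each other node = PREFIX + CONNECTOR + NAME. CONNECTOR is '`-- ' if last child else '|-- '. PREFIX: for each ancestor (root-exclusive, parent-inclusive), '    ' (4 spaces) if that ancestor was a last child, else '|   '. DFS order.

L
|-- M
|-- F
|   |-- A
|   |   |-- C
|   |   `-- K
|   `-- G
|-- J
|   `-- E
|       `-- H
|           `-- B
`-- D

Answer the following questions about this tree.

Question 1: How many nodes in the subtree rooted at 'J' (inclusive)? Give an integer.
Subtree rooted at J contains: B, E, H, J
Count = 4

Answer: 4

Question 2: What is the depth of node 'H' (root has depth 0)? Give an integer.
Path from root to H: L -> J -> E -> H
Depth = number of edges = 3

Answer: 3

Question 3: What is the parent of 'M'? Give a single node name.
Answer: L

Derivation:
Scan adjacency: M appears as child of L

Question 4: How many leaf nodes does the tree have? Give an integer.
Answer: 6

Derivation:
Leaves (nodes with no children): B, C, D, G, K, M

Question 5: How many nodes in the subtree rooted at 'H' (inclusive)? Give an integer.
Subtree rooted at H contains: B, H
Count = 2

Answer: 2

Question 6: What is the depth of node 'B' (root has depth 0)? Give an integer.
Answer: 4

Derivation:
Path from root to B: L -> J -> E -> H -> B
Depth = number of edges = 4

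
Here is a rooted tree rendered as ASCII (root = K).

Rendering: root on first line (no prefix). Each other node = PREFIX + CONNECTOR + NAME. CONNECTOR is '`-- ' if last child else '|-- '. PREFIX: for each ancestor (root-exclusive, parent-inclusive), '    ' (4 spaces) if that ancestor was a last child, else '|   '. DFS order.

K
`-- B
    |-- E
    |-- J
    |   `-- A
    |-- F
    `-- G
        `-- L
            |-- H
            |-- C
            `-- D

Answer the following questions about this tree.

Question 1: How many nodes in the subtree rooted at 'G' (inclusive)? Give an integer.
Subtree rooted at G contains: C, D, G, H, L
Count = 5

Answer: 5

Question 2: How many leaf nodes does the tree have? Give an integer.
Leaves (nodes with no children): A, C, D, E, F, H

Answer: 6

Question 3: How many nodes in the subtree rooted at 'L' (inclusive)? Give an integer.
Subtree rooted at L contains: C, D, H, L
Count = 4

Answer: 4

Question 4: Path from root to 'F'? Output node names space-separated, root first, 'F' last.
Answer: K B F

Derivation:
Walk down from root: K -> B -> F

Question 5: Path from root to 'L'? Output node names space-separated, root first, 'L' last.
Walk down from root: K -> B -> G -> L

Answer: K B G L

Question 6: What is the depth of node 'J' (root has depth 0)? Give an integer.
Path from root to J: K -> B -> J
Depth = number of edges = 2

Answer: 2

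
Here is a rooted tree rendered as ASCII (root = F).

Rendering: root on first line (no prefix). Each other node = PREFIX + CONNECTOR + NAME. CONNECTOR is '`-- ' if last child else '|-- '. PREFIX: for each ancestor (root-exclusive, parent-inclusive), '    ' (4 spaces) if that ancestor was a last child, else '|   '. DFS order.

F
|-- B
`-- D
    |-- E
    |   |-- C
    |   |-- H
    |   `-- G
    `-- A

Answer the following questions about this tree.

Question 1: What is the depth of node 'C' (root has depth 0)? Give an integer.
Path from root to C: F -> D -> E -> C
Depth = number of edges = 3

Answer: 3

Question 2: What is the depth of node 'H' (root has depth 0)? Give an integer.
Path from root to H: F -> D -> E -> H
Depth = number of edges = 3

Answer: 3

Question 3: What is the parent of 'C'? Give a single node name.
Scan adjacency: C appears as child of E

Answer: E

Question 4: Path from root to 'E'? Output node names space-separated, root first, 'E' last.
Walk down from root: F -> D -> E

Answer: F D E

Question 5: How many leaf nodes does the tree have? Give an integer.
Answer: 5

Derivation:
Leaves (nodes with no children): A, B, C, G, H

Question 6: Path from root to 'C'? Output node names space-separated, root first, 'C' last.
Walk down from root: F -> D -> E -> C

Answer: F D E C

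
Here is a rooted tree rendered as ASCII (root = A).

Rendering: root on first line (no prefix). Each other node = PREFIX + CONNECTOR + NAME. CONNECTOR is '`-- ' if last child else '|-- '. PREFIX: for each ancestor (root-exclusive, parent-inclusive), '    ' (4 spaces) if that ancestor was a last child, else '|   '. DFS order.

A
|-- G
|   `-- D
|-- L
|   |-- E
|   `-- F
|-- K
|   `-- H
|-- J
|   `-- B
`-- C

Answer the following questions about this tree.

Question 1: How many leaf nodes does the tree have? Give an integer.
Answer: 6

Derivation:
Leaves (nodes with no children): B, C, D, E, F, H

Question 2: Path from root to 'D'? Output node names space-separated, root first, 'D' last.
Walk down from root: A -> G -> D

Answer: A G D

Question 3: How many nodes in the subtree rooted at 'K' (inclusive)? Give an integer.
Subtree rooted at K contains: H, K
Count = 2

Answer: 2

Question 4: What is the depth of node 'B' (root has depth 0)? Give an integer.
Answer: 2

Derivation:
Path from root to B: A -> J -> B
Depth = number of edges = 2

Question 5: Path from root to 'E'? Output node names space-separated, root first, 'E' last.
Answer: A L E

Derivation:
Walk down from root: A -> L -> E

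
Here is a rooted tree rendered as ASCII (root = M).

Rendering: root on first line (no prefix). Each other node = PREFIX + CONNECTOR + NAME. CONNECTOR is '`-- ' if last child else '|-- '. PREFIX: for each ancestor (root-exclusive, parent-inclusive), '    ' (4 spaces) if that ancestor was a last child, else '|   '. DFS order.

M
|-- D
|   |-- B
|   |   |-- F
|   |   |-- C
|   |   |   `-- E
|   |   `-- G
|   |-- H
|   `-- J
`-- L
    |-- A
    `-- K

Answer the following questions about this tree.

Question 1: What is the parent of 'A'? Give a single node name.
Answer: L

Derivation:
Scan adjacency: A appears as child of L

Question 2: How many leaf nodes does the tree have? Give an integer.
Answer: 7

Derivation:
Leaves (nodes with no children): A, E, F, G, H, J, K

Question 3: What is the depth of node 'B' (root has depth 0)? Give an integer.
Path from root to B: M -> D -> B
Depth = number of edges = 2

Answer: 2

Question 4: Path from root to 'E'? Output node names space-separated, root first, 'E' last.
Answer: M D B C E

Derivation:
Walk down from root: M -> D -> B -> C -> E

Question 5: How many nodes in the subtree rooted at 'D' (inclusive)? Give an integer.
Subtree rooted at D contains: B, C, D, E, F, G, H, J
Count = 8

Answer: 8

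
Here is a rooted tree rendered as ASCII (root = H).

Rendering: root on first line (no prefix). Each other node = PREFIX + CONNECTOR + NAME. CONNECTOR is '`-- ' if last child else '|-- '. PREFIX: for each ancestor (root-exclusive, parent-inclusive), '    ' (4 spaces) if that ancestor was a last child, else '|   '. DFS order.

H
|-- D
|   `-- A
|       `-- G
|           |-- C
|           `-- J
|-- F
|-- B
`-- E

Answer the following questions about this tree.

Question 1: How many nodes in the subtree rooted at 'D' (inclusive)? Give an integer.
Answer: 5

Derivation:
Subtree rooted at D contains: A, C, D, G, J
Count = 5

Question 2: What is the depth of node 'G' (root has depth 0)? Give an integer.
Answer: 3

Derivation:
Path from root to G: H -> D -> A -> G
Depth = number of edges = 3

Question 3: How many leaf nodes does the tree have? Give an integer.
Leaves (nodes with no children): B, C, E, F, J

Answer: 5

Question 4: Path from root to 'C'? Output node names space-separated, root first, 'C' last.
Answer: H D A G C

Derivation:
Walk down from root: H -> D -> A -> G -> C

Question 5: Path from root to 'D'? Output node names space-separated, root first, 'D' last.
Answer: H D

Derivation:
Walk down from root: H -> D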